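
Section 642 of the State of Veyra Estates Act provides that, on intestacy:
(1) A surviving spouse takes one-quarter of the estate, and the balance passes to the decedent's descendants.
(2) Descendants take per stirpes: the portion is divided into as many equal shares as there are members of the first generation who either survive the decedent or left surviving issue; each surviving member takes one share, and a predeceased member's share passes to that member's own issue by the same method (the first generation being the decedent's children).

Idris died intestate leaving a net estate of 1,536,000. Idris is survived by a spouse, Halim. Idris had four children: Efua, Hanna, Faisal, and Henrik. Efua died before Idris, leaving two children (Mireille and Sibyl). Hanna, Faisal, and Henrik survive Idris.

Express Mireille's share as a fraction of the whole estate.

Mireille receives 3/32 of the estate.

Halim takes one-quarter of 1,536,000 = 384,000. The remaining 1,152,000 passes to the descendants.
The descendants' portion (1,152,000) is divided into 4 shares of 288,000: Hanna, Faisal, and Henrik each take 288,000; Efua's 288,000 share passes to Efua's issue.
Efua's share (288,000) is divided into 2 shares of 144,000: Mireille and Sibyl each take 144,000.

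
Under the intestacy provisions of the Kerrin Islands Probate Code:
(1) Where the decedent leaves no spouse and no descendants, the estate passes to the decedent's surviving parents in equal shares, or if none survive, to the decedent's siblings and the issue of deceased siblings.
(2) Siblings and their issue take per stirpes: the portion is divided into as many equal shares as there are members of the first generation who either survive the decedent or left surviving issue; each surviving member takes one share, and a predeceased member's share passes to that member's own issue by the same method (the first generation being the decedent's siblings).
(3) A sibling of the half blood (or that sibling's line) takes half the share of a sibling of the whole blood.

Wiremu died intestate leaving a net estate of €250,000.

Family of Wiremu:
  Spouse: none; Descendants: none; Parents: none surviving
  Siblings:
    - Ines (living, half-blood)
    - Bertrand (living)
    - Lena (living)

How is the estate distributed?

The entire €250,000 passes to the siblings and their issue.
Counting each half-blood sibling's line as half a unit, there are 5/2 units in €250,000, so one unit is €100,000. Whole-blood lines (Bertrand and Lena) take €100,000 each; half-blood lines (Ines) take €50,000 each.

Ines: €50,000; Bertrand: €100,000; Lena: €100,000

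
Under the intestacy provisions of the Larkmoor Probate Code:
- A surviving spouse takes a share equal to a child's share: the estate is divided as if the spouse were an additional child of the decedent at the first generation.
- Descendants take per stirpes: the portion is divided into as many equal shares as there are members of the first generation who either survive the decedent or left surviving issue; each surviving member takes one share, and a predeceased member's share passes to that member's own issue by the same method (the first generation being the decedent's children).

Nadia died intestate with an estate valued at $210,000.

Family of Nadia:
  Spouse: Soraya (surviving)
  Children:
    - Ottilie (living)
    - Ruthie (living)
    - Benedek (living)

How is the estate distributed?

Soraya: $52,500; Ottilie: $52,500; Ruthie: $52,500; Benedek: $52,500

The spouse counts as an additional share at the children's level, so there are 4 primary shares of $52,500. Soraya takes one such share ($52,500).
The children's combined portion ($157,500) is divided into 3 shares of $52,500: Ottilie, Ruthie, and Benedek each take $52,500.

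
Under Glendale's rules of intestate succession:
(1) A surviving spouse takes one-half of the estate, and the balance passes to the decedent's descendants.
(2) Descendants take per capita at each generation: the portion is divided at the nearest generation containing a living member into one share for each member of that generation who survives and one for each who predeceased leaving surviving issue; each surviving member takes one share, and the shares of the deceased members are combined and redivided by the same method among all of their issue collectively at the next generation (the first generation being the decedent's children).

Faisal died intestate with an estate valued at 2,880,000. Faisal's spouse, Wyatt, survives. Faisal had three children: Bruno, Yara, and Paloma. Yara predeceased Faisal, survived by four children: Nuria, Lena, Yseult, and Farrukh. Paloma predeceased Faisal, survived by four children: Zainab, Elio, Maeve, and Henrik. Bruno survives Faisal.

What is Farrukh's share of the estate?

Wyatt takes one-half of 2,880,000 = 1,440,000. The remaining 1,440,000 passes to the descendants.
The descendants' portion (1,440,000) is divided at the children's generation into 3 shares of 480,000. Bruno takes 480,000. The 2 shares of the deceased (Yara and Paloma) are combined into a pool of 960,000.
That pool (960,000) is divided at the grandchildren's generation equally among Nuria, Lena, Yseult, Farrukh, Zainab, Elio, Maeve, and Henrik: 120,000 each.

Farrukh receives 120,000.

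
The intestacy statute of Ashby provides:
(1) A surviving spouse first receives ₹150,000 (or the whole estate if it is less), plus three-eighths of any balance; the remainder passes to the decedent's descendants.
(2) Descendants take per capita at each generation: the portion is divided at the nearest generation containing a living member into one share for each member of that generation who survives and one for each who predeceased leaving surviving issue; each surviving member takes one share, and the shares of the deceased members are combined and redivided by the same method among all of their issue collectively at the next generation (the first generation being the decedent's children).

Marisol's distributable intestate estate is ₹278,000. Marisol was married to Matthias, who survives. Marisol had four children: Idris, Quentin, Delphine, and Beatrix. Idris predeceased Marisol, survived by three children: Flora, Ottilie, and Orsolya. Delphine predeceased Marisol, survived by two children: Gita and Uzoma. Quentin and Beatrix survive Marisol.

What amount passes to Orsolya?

Matthias first takes ₹150,000, leaving a balance of ₹128,000. Matthias then takes three-eighths of the balance (₹48,000), for a total of ₹198,000. The remaining ₹80,000 passes to the descendants.
The descendants' portion (₹80,000) is divided at the children's generation into 4 shares of ₹20,000. Quentin and Beatrix each take ₹20,000. The 2 shares of the deceased (Idris and Delphine) are combined into a pool of ₹40,000.
That pool (₹40,000) is divided at the grandchildren's generation equally among Flora, Ottilie, Orsolya, Gita, and Uzoma: ₹8,000 each.

Orsolya receives ₹8,000.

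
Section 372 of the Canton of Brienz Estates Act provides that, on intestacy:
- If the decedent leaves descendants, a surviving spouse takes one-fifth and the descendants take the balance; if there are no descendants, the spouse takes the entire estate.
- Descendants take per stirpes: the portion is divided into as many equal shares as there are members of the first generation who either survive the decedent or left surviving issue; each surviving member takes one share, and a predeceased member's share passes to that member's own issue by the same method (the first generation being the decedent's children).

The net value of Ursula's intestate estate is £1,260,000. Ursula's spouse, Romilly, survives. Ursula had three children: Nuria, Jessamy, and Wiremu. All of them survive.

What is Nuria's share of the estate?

Romilly takes one-fifth of £1,260,000 = £252,000. The remaining £1,008,000 passes to the descendants.
The descendants' portion (£1,008,000) is divided into 3 shares of £336,000: Nuria, Jessamy, and Wiremu each take £336,000.

Nuria receives £336,000.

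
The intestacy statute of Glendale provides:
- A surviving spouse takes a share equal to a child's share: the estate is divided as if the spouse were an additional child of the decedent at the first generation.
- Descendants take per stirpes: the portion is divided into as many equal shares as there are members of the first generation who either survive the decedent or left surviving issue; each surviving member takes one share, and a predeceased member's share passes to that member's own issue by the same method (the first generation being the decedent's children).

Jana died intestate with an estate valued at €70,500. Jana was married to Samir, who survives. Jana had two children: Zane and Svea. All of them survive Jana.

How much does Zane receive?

The spouse counts as an additional share at the children's level, so there are 3 primary shares of €23,500. Samir takes one such share (€23,500).
The children's combined portion (€47,000) is divided into 2 shares of €23,500: Zane and Svea each take €23,500.

Zane receives €23,500.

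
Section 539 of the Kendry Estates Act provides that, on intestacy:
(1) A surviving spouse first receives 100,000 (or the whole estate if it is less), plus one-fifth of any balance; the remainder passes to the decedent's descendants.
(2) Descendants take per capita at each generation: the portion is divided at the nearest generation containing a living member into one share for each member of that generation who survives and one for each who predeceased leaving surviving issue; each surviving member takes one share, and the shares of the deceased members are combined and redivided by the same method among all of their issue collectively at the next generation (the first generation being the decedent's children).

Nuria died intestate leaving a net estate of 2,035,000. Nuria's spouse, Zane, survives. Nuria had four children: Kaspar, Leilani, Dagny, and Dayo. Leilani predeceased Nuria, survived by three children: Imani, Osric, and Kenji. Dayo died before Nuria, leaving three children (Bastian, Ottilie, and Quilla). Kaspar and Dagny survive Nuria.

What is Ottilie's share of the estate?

Ottilie receives 129,000.

Zane first takes 100,000, leaving a balance of 1,935,000. Zane then takes one-fifth of the balance (387,000), for a total of 487,000. The remaining 1,548,000 passes to the descendants.
The descendants' portion (1,548,000) is divided at the children's generation into 4 shares of 387,000. Kaspar and Dagny each take 387,000. The 2 shares of the deceased (Leilani and Dayo) are combined into a pool of 774,000.
That pool (774,000) is divided at the grandchildren's generation equally among Imani, Osric, Kenji, Bastian, Ottilie, and Quilla: 129,000 each.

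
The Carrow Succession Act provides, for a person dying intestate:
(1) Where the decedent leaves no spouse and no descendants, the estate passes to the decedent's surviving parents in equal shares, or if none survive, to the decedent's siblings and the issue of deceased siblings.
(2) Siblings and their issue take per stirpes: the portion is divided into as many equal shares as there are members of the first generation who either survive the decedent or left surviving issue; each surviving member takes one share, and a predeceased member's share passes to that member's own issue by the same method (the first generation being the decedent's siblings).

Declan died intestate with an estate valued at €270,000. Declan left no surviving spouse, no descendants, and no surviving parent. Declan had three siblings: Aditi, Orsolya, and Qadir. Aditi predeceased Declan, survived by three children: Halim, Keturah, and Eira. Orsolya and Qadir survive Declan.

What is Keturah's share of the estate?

Keturah receives €30,000.

The entire €270,000 passes to the siblings and their issue.
That amount (€270,000) is divided into 3 shares of €90,000: Orsolya and Qadir each take €90,000; Aditi's €90,000 share passes to Aditi's issue.
Aditi's share (€90,000) is divided into 3 shares of €30,000: Halim, Keturah, and Eira each take €30,000.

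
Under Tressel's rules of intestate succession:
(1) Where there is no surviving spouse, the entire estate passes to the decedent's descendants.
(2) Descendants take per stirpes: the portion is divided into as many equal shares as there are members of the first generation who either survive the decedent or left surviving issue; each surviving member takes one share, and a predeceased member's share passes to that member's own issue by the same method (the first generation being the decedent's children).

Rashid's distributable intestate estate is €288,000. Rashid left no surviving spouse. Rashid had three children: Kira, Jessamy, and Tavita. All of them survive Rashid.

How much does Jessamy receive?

The entire €288,000 passes to the descendants.
That amount (€288,000) is divided into 3 shares of €96,000: Kira, Jessamy, and Tavita each take €96,000.

Jessamy receives €96,000.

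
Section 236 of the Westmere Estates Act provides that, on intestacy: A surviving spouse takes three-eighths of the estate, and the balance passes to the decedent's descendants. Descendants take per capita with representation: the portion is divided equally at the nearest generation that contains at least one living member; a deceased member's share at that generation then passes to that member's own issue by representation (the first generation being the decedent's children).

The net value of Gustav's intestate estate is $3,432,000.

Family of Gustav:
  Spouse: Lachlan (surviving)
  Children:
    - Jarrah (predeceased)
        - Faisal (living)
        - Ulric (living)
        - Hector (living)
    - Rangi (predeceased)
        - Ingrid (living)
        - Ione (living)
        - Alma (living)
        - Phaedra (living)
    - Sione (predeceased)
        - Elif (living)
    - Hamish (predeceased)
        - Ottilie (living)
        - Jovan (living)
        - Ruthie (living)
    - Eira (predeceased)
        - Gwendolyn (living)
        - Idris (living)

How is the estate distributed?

Lachlan takes three-eighths of $3,432,000 = $1,287,000. The remaining $2,145,000 passes to the descendants.
No child survives, so the initial division is made at the grandchildren's generation.
The descendants' portion ($2,145,000) is divided into 13 shares of $165,000: Faisal, Ulric, Hector, Ingrid, Ione, Alma, Phaedra, Elif, Ottilie, Jovan, Ruthie, Gwendolyn, and Idris each take $165,000.

Lachlan: $1,287,000; Faisal: $165,000; Ulric: $165,000; Hector: $165,000; Ingrid: $165,000; Ione: $165,000; Alma: $165,000; Phaedra: $165,000; Elif: $165,000; Ottilie: $165,000; Jovan: $165,000; Ruthie: $165,000; Gwendolyn: $165,000; Idris: $165,000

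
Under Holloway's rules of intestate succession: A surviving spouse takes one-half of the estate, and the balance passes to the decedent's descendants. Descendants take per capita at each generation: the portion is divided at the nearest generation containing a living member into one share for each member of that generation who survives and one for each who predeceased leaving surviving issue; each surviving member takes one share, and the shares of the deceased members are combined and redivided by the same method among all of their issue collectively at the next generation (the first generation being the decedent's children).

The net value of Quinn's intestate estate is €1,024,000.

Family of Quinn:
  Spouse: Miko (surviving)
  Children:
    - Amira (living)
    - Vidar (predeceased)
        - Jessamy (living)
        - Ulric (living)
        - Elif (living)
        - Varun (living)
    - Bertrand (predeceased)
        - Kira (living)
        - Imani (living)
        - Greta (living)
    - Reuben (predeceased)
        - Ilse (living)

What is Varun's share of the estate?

Miko takes one-half of €1,024,000 = €512,000. The remaining €512,000 passes to the descendants.
The descendants' portion (€512,000) is divided at the children's generation into 4 shares of €128,000. Amira takes €128,000. The 3 shares of the deceased (Vidar, Bertrand, and Reuben) are combined into a pool of €384,000.
That pool (€384,000) is divided at the grandchildren's generation equally among Jessamy, Ulric, Elif, Varun, Kira, Imani, Greta, and Ilse: €48,000 each.

Varun receives €48,000.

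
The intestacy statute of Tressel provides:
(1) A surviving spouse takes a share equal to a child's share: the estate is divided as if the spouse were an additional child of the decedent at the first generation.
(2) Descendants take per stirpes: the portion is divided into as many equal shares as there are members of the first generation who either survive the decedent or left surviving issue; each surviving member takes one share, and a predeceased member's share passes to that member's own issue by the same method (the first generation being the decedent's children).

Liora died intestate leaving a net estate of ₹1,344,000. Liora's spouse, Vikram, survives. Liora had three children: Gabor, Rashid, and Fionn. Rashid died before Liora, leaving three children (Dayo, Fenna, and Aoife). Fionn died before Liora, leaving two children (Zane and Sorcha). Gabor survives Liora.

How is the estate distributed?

Vikram: ₹336,000; Gabor: ₹336,000; Dayo: ₹112,000; Fenna: ₹112,000; Aoife: ₹112,000; Zane: ₹168,000; Sorcha: ₹168,000

The spouse counts as an additional share at the children's level, so there are 4 primary shares of ₹336,000. Vikram takes one such share (₹336,000).
The children's combined portion (₹1,008,000) is divided into 3 shares of ₹336,000: Gabor takes ₹336,000; Rashid's ₹336,000 share passes to Rashid's issue; Fionn's ₹336,000 share passes to Fionn's issue.
Rashid's share (₹336,000) is divided into 3 shares of ₹112,000: Dayo, Fenna, and Aoife each take ₹112,000.
Fionn's share (₹336,000) is divided into 2 shares of ₹168,000: Zane and Sorcha each take ₹168,000.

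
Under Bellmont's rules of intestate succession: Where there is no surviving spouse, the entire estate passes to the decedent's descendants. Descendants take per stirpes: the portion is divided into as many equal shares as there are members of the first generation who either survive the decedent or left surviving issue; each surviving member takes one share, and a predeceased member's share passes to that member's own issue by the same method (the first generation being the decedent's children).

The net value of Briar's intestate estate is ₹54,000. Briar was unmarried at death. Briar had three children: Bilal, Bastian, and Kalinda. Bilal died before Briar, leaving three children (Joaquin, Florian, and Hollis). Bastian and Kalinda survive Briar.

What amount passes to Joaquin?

The entire ₹54,000 passes to the descendants.
That amount (₹54,000) is divided into 3 shares of ₹18,000: Bastian and Kalinda each take ₹18,000; Bilal's ₹18,000 share passes to Bilal's issue.
Bilal's share (₹18,000) is divided into 3 shares of ₹6,000: Joaquin, Florian, and Hollis each take ₹6,000.

Joaquin receives ₹6,000.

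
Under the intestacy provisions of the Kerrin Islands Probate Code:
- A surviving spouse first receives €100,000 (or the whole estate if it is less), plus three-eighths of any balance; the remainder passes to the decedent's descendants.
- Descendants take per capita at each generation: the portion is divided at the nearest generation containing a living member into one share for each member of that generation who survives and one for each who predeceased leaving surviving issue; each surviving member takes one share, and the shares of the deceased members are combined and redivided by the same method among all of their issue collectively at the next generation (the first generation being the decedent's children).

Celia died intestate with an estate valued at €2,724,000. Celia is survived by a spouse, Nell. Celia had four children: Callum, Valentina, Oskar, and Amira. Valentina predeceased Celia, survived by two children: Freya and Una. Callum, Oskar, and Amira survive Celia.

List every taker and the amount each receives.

Nell first takes €100,000, leaving a balance of €2,624,000. Nell then takes three-eighths of the balance (€984,000), for a total of €1,084,000. The remaining €1,640,000 passes to the descendants.
The descendants' portion (€1,640,000) is divided at the children's generation into 4 shares of €410,000. Callum, Oskar, and Amira each take €410,000. The remaining share for the deceased Valentina (€410,000) is carried to the next generation.
That pool (€410,000) is divided at the grandchildren's generation equally among Freya and Una: €205,000 each.

Nell: €1,084,000; Callum: €410,000; Freya: €205,000; Una: €205,000; Oskar: €410,000; Amira: €410,000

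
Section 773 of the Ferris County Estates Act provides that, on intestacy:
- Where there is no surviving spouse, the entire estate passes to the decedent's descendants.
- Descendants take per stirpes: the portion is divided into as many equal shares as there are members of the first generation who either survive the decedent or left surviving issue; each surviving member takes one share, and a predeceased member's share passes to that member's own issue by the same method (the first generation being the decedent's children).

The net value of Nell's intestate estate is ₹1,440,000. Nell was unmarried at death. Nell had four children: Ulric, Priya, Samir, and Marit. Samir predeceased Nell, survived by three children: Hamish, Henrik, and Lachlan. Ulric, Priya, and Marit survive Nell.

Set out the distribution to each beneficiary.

The entire ₹1,440,000 passes to the descendants.
That amount (₹1,440,000) is divided into 4 shares of ₹360,000: Ulric, Priya, and Marit each take ₹360,000; Samir's ₹360,000 share passes to Samir's issue.
Samir's share (₹360,000) is divided into 3 shares of ₹120,000: Hamish, Henrik, and Lachlan each take ₹120,000.

Ulric: ₹360,000; Priya: ₹360,000; Hamish: ₹120,000; Henrik: ₹120,000; Lachlan: ₹120,000; Marit: ₹360,000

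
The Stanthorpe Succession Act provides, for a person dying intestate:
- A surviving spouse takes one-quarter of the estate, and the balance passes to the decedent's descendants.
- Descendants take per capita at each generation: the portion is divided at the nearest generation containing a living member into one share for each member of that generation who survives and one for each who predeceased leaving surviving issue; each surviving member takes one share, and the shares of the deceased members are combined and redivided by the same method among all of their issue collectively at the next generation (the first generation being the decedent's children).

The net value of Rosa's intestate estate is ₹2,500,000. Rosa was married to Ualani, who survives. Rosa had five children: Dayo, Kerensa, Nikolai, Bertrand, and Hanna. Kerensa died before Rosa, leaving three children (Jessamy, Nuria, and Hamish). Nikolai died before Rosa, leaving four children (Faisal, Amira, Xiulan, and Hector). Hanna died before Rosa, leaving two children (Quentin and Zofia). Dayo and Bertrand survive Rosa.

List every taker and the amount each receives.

Ualani: ₹625,000; Dayo: ₹375,000; Jessamy: ₹125,000; Nuria: ₹125,000; Hamish: ₹125,000; Faisal: ₹125,000; Amira: ₹125,000; Xiulan: ₹125,000; Hector: ₹125,000; Bertrand: ₹375,000; Quentin: ₹125,000; Zofia: ₹125,000

Ualani takes one-quarter of ₹2,500,000 = ₹625,000. The remaining ₹1,875,000 passes to the descendants.
The descendants' portion (₹1,875,000) is divided at the children's generation into 5 shares of ₹375,000. Dayo and Bertrand each take ₹375,000. The 3 shares of the deceased (Kerensa, Nikolai, and Hanna) are combined into a pool of ₹1,125,000.
That pool (₹1,125,000) is divided at the grandchildren's generation equally among Jessamy, Nuria, Hamish, Faisal, Amira, Xiulan, Hector, Quentin, and Zofia: ₹125,000 each.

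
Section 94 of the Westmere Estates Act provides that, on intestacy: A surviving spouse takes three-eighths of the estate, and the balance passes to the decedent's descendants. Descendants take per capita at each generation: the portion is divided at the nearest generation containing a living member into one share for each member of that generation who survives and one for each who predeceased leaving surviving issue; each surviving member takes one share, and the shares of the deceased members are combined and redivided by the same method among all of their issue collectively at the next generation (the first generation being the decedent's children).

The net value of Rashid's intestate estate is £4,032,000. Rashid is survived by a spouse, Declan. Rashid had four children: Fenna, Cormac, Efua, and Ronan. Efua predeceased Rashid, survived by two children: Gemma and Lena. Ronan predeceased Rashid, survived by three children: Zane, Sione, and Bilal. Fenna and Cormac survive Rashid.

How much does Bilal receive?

Declan takes three-eighths of £4,032,000 = £1,512,000. The remaining £2,520,000 passes to the descendants.
The descendants' portion (£2,520,000) is divided at the children's generation into 4 shares of £630,000. Fenna and Cormac each take £630,000. The 2 shares of the deceased (Efua and Ronan) are combined into a pool of £1,260,000.
That pool (£1,260,000) is divided at the grandchildren's generation equally among Gemma, Lena, Zane, Sione, and Bilal: £252,000 each.

Bilal receives £252,000.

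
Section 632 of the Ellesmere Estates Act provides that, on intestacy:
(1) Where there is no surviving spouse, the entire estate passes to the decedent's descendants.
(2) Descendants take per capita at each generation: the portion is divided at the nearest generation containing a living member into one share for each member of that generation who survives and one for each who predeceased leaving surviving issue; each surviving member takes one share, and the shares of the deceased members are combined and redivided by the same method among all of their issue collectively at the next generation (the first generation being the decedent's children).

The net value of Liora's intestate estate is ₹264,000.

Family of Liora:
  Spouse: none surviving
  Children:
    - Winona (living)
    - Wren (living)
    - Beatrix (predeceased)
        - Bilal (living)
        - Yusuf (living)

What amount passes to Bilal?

Bilal receives ₹44,000.

The entire ₹264,000 passes to the descendants.
That amount (₹264,000) is divided at the children's generation into 3 shares of ₹88,000. Winona and Wren each take ₹88,000. The remaining share for the deceased Beatrix (₹88,000) is carried to the next generation.
That pool (₹88,000) is divided at the grandchildren's generation equally among Bilal and Yusuf: ₹44,000 each.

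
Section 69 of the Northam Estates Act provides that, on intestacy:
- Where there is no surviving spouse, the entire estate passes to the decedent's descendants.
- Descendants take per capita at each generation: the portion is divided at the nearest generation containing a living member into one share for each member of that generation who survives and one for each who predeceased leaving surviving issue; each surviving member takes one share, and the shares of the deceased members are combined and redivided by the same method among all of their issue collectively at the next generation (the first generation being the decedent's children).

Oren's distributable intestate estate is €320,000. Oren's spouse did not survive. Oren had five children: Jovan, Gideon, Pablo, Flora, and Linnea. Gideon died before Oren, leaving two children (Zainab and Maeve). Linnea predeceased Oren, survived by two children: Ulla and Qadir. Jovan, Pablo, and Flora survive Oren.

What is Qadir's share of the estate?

Qadir receives €32,000.

The entire €320,000 passes to the descendants.
That amount (€320,000) is divided at the children's generation into 5 shares of €64,000. Jovan, Pablo, and Flora each take €64,000. The 2 shares of the deceased (Gideon and Linnea) are combined into a pool of €128,000.
That pool (€128,000) is divided at the grandchildren's generation equally among Zainab, Maeve, Ulla, and Qadir: €32,000 each.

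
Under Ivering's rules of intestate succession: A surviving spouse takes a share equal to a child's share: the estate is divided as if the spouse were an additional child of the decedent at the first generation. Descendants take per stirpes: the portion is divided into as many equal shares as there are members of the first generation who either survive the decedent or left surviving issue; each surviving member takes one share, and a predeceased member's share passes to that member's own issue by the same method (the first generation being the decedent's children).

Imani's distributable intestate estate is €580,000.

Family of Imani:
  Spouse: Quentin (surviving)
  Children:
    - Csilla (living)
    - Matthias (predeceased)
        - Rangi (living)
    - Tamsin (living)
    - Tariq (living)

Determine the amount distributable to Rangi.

The spouse counts as an additional share at the children's level, so there are 5 primary shares of €116,000. Quentin takes one such share (€116,000).
The children's combined portion (€464,000) is divided into 4 shares of €116,000: Csilla, Tamsin, and Tariq each take €116,000; Matthias's €116,000 share passes to Matthias's issue.
Matthias's share (€116,000) passes entirely to Rangi.

Rangi receives €116,000.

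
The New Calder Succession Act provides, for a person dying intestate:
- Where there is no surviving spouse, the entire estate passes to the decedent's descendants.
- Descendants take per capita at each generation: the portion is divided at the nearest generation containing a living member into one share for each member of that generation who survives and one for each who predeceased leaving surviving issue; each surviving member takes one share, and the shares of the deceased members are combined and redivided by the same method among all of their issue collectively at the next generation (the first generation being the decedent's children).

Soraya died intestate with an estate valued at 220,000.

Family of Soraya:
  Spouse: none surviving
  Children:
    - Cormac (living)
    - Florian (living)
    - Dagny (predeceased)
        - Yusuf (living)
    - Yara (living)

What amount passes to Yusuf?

The entire 220,000 passes to the descendants.
That amount (220,000) is divided at the children's generation into 4 shares of 55,000. Cormac, Florian, and Yara each take 55,000. The remaining share for the deceased Dagny (55,000) is carried to the next generation.
That pool (55,000) passes entirely to Yusuf, the sole taker at the grandchildren's generation.

Yusuf receives 55,000.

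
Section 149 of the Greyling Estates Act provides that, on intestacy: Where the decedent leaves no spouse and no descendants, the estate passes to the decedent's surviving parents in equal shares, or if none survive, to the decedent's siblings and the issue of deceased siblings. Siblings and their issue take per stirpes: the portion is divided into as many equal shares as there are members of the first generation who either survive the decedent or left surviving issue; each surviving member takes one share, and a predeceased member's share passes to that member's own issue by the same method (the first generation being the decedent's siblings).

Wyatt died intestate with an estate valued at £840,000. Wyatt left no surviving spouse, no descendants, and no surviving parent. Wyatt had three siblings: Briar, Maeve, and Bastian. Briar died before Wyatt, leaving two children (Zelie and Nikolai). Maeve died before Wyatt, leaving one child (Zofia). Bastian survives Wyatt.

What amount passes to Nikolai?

The entire £840,000 passes to the siblings and their issue.
That amount (£840,000) is divided into 3 shares of £280,000: Bastian takes £280,000; Briar's £280,000 share passes to Briar's issue; Maeve's £280,000 share passes to Maeve's issue.
Briar's share (£280,000) is divided into 2 shares of £140,000: Zelie and Nikolai each take £140,000.
Maeve's share (£280,000) passes entirely to Zofia.

Nikolai receives £140,000.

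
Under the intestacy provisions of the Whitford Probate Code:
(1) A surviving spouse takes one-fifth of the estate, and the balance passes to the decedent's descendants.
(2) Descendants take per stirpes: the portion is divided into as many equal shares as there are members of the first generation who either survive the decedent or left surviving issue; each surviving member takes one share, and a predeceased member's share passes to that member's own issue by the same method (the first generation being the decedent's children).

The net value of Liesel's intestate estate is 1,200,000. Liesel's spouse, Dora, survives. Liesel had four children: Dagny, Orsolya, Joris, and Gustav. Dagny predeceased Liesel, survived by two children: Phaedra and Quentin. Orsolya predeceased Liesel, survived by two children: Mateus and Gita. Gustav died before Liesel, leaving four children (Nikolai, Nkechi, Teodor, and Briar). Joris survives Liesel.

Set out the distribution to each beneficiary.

Dora takes one-fifth of 1,200,000 = 240,000. The remaining 960,000 passes to the descendants.
The descendants' portion (960,000) is divided into 4 shares of 240,000: Joris takes 240,000; Dagny's 240,000 share passes to Dagny's issue; Orsolya's 240,000 share passes to Orsolya's issue; Gustav's 240,000 share passes to Gustav's issue.
Dagny's share (240,000) is divided into 2 shares of 120,000: Phaedra and Quentin each take 120,000.
Orsolya's share (240,000) is divided into 2 shares of 120,000: Mateus and Gita each take 120,000.
Gustav's share (240,000) is divided into 4 shares of 60,000: Nikolai, Nkechi, Teodor, and Briar each take 60,000.

Dora: 240,000; Phaedra: 120,000; Quentin: 120,000; Mateus: 120,000; Gita: 120,000; Joris: 240,000; Nikolai: 60,000; Nkechi: 60,000; Teodor: 60,000; Briar: 60,000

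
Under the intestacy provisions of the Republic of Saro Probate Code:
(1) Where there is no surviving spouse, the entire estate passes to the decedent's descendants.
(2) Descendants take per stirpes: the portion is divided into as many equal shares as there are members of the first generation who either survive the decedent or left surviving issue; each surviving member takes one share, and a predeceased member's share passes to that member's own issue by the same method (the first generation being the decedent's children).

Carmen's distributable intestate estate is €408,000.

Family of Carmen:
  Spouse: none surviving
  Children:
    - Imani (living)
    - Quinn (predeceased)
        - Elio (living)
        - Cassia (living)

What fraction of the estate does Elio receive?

The entire €408,000 passes to the descendants.
That amount (€408,000) is divided into 2 shares of €204,000: Imani takes €204,000; Quinn's €204,000 share passes to Quinn's issue.
Quinn's share (€204,000) is divided into 2 shares of €102,000: Elio and Cassia each take €102,000.

Elio receives 1/4 of the estate.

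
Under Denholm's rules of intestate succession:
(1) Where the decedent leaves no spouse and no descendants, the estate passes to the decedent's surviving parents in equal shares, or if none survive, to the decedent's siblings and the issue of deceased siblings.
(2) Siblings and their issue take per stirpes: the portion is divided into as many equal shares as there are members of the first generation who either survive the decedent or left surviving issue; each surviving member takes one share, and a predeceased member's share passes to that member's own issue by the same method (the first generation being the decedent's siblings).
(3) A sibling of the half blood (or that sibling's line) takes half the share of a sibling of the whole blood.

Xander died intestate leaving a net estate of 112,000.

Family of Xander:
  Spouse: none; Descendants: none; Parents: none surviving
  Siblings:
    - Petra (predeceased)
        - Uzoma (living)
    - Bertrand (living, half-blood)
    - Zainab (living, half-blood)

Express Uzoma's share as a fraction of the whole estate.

The entire 112,000 passes to the siblings and their issue.
Counting each half-blood sibling's line as half a unit, there are 2 units in 112,000, so one unit is 56,000. Whole-blood lines (Petra) take 56,000 each; half-blood lines (Bertrand and Zainab) take 28,000 each.
Petra's share (56,000) passes entirely to Uzoma.

Uzoma receives 1/2 of the estate.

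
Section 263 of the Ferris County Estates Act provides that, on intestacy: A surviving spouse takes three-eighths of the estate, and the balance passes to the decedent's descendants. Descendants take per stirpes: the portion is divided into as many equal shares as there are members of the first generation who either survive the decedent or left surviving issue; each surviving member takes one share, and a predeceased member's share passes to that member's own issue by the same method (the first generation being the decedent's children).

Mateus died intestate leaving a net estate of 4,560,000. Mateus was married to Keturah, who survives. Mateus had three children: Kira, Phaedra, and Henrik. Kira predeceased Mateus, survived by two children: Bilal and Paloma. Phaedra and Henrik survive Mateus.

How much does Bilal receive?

Keturah takes three-eighths of 4,560,000 = 1,710,000. The remaining 2,850,000 passes to the descendants.
The descendants' portion (2,850,000) is divided into 3 shares of 950,000: Phaedra and Henrik each take 950,000; Kira's 950,000 share passes to Kira's issue.
Kira's share (950,000) is divided into 2 shares of 475,000: Bilal and Paloma each take 475,000.

Bilal receives 475,000.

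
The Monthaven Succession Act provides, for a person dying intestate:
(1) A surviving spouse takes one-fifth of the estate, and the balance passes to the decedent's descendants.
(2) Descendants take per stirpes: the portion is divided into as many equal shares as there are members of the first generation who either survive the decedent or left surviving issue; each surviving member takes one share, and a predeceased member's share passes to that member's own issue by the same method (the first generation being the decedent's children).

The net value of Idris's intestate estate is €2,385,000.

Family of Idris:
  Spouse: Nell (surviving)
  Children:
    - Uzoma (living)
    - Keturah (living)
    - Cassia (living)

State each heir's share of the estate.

Nell: €477,000; Uzoma: €636,000; Keturah: €636,000; Cassia: €636,000

Nell takes one-fifth of €2,385,000 = €477,000. The remaining €1,908,000 passes to the descendants.
The descendants' portion (€1,908,000) is divided into 3 shares of €636,000: Uzoma, Keturah, and Cassia each take €636,000.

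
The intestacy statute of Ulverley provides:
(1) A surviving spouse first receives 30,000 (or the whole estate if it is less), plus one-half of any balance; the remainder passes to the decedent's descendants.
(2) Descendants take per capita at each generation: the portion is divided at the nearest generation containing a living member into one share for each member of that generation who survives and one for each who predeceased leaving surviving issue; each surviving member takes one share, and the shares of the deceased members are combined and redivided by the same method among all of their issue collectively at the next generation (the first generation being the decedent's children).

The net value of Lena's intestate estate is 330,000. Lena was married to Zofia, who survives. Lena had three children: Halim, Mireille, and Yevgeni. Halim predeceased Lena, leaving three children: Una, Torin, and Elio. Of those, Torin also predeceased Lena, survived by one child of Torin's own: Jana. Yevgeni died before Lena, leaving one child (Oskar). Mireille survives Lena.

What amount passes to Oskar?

Oskar receives 25,000.

Zofia first takes 30,000, leaving a balance of 300,000. Zofia then takes one-half of the balance (150,000), for a total of 180,000. The remaining 150,000 passes to the descendants.
The descendants' portion (150,000) is divided at the children's generation into 3 shares of 50,000. Mireille takes 50,000. The 2 shares of the deceased (Halim and Yevgeni) are combined into a pool of 100,000.
That pool (100,000) is divided at the grandchildren's generation into 4 shares of 25,000. Una, Elio, and Oskar each take 25,000. The remaining share for the deceased Torin (25,000) is carried to the next generation.
That pool (25,000) passes entirely to Jana, the sole taker at the great-grandchildren's generation.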